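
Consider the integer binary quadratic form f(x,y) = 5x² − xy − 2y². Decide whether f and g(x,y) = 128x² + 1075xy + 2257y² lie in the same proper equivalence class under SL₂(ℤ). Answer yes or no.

D₁ = 41, D₂ = 41
river cycle of f (length 10): (-2, 5, 2), (2, 3, -4), (-4, 5, 1), (1, 5, -4), (-4, 3, 2), (2, 5, -2), (-2, 3, 4), (4, 5, -1), (-1, 5, 4), (4, 3, -2)
river cycle of g (length 10): (-2, 5, 2), (2, 3, -4), (-4, 5, 1), (1, 5, -4), (-4, 3, 2), (2, 5, -2), (-2, 3, 4), (4, 5, -1), (-1, 5, 4), (4, 3, -2)
cycles coincide ⇒ equivalent

yes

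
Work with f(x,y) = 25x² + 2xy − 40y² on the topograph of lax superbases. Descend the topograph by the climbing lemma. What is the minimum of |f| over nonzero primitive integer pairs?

descent: ρ → (-40,-2,25)
descent: ρ → (25,52,-13)  [lands on river]
river: ρ → (-13,52,25)
river: ρ → (25,48,-17)
river: ρ → (-17,54,16)
river: ρ → (16,42,-35)
river: ρ → (-35,28,23)
river: ρ → (23,18,-40)
river: ρ → (-40,62,1)
river: ρ → (1,62,-40)
river: ρ → (-40,18,23)
river: ρ → (23,28,-35)
river: ρ → (-35,42,16)
river: ρ → (16,54,-17)
river: ρ → (-17,48,25)
closes: descent 2, river 14
min |a| on river = 1

1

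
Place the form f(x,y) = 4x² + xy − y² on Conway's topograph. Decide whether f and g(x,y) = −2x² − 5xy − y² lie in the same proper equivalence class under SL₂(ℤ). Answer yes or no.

D₁ = 17, D₂ = 17
river cycle of f (length 6): (-1, 3, 2), (2, 1, -2), (-2, 3, 1), (1, 3, -2), (-2, 1, 2), (2, 3, -1)
river cycle of g (length 6): (-1, 3, 2), (2, 1, -2), (-2, 3, 1), (1, 3, -2), (-2, 1, 2), (2, 3, -1)
cycles coincide ⇒ equivalent

yes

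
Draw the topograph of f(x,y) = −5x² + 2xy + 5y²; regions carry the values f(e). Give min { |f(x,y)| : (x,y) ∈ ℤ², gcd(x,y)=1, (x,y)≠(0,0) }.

river: ρ → (5,8,-2)
river: ρ → (-2,8,5)
river: ρ → (5,2,-5)
river: ρ → (-5,8,2)
river: ρ → (2,8,-5)
river: ρ → (-5,2,5)
closes: descent 0, river 6
min |a| on river = 2

2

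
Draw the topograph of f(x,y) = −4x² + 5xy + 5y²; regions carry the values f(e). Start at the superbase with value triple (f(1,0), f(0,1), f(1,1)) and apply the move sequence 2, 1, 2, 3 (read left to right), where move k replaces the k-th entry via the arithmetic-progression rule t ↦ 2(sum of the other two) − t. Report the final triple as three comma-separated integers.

start (-4,5,6) = (f(1,0),f(0,1),f(1,1))
replace slot 2: 2·((-4)+6) − 5 = -1 → (-4,-1,6)
replace slot 1: 2·((-1)+6) − (-4) = 14 → (14,-1,6)
replace slot 2: 2·(14+6) − (-1) = 41 → (14,41,6)
replace slot 3: 2·(14+41) − 6 = 104 → (14,41,104)

14,41,104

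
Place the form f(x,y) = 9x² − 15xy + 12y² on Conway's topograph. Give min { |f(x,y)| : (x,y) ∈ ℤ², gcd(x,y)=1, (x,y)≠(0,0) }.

translate: b→3 (≡-15 mod 18), so (9,-15,12)→(9,3,6)
flip: (9,3,6)→(6,-3,9)
reduced (well bottom): (6,-3,9) with a≤c, −a<b≤a
well minimum = a = 6

6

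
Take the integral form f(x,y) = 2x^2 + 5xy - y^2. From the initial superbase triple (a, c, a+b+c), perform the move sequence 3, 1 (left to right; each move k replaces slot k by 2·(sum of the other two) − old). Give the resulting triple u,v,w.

start (2,-1,6) = (f(1,0),f(0,1),f(1,1))
replace slot 3: 2·(2+(-1)) − 6 = -4 → (2,-1,-4)
replace slot 1: 2·((-1)+(-4)) − 2 = -12 → (-12,-1,-4)

-12,-1,-4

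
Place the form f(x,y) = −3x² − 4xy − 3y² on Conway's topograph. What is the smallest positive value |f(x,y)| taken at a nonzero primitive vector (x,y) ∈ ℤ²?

translate: b→-2 (≡4 mod 6), so (3,4,3)→(3,-2,2)
flip: (3,-2,2)→(2,2,3)
reduced (well bottom): (2,2,3) with a≤c, −a<b≤a
well minimum |f| = |-2| = 2 (negative-definite)

2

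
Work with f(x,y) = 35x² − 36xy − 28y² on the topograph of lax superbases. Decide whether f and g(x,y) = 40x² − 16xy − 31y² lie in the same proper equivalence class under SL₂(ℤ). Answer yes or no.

D₁ = 5216, D₂ = 5216
river cycle of f (length 8): (-28, 36, 35), (35, 34, -29), (-29, 24, 40), (40, 56, -13), (-13, 48, 56), (56, 64, -5), (-5, 66, 43), (43, 20, -28)
river cycle of g (length 8): (-31, 16, 40), (40, 64, -7), (-7, 62, 49), (49, 36, -20), (-20, 44, 41), (41, 38, -23), (-23, 54, 25), (25, 46, -31)
cycles differ ⇒ inequivalent

no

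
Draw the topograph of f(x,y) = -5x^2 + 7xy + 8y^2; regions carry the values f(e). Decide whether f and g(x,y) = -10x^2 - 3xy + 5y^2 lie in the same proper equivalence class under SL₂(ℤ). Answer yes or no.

D₁ = 209, D₂ = 209
river cycle of f (length 12): (8, 9, -4), (-4, 7, 10), (10, 13, -1), (-1, 13, 10), (10, 7, -4), (-4, 9, 8), (8, 7, -5), (-5, 13, 2), (2, 11, -11), (-11, 11, 2), … (2 more)
river cycle of g (length 12): (5, 13, -2), (-2, 11, 11), (11, 11, -2), (-2, 13, 5), (5, 7, -8), (-8, 9, 4), (4, 7, -10), (-10, 13, 1), (1, 13, -10), (-10, 7, 4), … (2 more)
cycles differ ⇒ inequivalent

no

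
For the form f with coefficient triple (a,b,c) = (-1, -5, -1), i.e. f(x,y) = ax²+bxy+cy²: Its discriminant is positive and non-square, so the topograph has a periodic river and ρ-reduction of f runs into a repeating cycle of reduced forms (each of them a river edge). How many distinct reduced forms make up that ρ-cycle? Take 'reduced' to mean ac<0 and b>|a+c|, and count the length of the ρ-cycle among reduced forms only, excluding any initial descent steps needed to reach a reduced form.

D = 21, ⌊√D⌋ = 4
descent: ρ → (-1,3,3)  [lands on river]
river: ρ → (3,3,-1)
ρ-cycle length = 2 (tail of 1 descent step not counted)

2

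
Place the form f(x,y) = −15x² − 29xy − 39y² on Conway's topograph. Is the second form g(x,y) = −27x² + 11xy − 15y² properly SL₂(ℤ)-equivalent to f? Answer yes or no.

D₁ = -1499, D₂ = -1499
f is negative-definite; reduce −f:
−f: translate: b→-1 (≡29 mod 30), so (15,29,39)→(15,-1,25)
−f: reduced (well bottom): (15,-1,25) with a≤c, −a<b≤a
flip sign back: reduced form of f is (-15,1,-25)
g is negative-definite; reduce −g:
−g: flip: (27,-11,15)→(15,11,27)
−g: reduced (well bottom): (15,11,27) with a≤c, −a<b≤a
flip sign back: reduced form of g is (-15,-11,-27)
reduced forms (-15, 1, -25) vs (-15, -11, -27) ⇒ inequivalent

no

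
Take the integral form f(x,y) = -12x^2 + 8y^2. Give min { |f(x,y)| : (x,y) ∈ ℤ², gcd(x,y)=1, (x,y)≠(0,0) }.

descent: ρ → (8,16,-4)  [lands on river]
river: ρ → (-4,16,8)
closes: descent 1, river 2
min |a| on river = 4

4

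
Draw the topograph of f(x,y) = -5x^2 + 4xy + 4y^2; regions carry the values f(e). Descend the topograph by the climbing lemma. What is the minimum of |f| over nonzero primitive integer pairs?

river: ρ → (4,4,-5)
river: ρ → (-5,6,3)
river: ρ → (3,6,-5)
river: ρ → (-5,4,4)
closes: descent 0, river 4
min |a| on river = 3

3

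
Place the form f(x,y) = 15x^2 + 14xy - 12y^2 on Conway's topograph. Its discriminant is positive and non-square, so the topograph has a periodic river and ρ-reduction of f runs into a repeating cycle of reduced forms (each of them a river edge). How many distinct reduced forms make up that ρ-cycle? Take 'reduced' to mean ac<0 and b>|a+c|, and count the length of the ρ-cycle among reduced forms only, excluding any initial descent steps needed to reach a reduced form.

D = 916, ⌊√D⌋ = 30
river: ρ → (-12,10,17)
river: ρ → (17,24,-5)
river: ρ → (-5,26,12)
river: ρ → (12,22,-9)
river: ρ → (-9,14,20)
river: ρ → (20,26,-3)
river: ρ → (-3,28,11)
river: ρ → (11,16,-15)
river: ρ → (-15,14,12)
river: ρ → (12,10,-17)
river: ρ → (-17,24,5)
river: ρ → (5,26,-12)
river: ρ → (-12,22,9)
river: ρ → (9,14,-20)
river: ρ → (-20,26,3)
river: ρ → (3,28,-11)
river: ρ → (-11,16,15)
river: ρ → (15,14,-12)
ρ-cycle length = 18 (tail of 0 descent steps not counted)

18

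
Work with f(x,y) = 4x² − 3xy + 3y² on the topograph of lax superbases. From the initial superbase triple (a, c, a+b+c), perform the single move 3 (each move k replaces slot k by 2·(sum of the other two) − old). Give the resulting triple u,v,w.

start (4,3,4) = (f(1,0),f(0,1),f(1,1))
replace slot 3: 2·(4+3) − 4 = 10 → (4,3,10)

4,3,10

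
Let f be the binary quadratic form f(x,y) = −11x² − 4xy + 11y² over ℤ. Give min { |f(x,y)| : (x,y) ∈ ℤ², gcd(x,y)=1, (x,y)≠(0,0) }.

descent: ρ → (11,4,-11)  [lands on river]
river: ρ → (-11,18,4)
river: ρ → (4,22,-1)
river: ρ → (-1,22,4)
river: ρ → (4,18,-11)
river: ρ → (-11,4,11)
river: ρ → (11,18,-4)
river: ρ → (-4,22,1)
river: ρ → (1,22,-4)
river: ρ → (-4,18,11)
closes: descent 1, river 10
min |a| on river = 1

1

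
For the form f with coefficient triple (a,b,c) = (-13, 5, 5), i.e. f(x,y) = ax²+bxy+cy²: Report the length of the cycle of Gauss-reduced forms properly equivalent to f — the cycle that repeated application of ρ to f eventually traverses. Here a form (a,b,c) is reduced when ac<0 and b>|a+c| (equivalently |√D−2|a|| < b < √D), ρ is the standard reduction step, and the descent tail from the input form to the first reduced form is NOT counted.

D = 285, ⌊√D⌋ = 16
descent: ρ → (5,15,-3)  [lands on river]
river: ρ → (-3,15,5)
ρ-cycle length = 2 (tail of 1 descent step not counted)

2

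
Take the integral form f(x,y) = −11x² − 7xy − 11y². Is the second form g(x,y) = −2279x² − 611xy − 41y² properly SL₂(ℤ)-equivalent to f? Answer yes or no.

D₁ = -435, D₂ = -435
f is negative-definite; reduce −f:
−f: reduced (well bottom): (11,7,11) with a≤c, −a<b≤a
flip sign back: reduced form of f is (-11,-7,-11)
g is negative-definite; reduce −g:
−g: flip: (2279,611,41)→(41,-611,2279)
−g: translate: b→-37 (≡-611 mod 82), so (41,-611,2279)→(41,-37,11)
−g: flip: (41,-37,11)→(11,37,41)
−g: translate: b→-7 (≡37 mod 22), so (11,37,41)→(11,-7,11)
−g: flip: (11,-7,11)→(11,7,11)
−g: reduced (well bottom): (11,7,11) with a≤c, −a<b≤a
flip sign back: reduced form of g is (-11,-7,-11)
reduced forms (-11, -7, -11) vs (-11, -7, -11) ⇒ equivalent

yes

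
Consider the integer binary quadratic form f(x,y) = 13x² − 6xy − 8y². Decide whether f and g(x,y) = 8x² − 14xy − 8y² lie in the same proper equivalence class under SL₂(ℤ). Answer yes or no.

D₁ = 452, D₂ = 452
river cycle of f (length 18): (-8, 6, 13), (13, 20, -1), (-1, 20, 13), (13, 6, -8), (-8, 10, 11), (11, 12, -7), (-7, 16, 7), (7, 12, -11), (-11, 10, 8), (8, 6, -13), … (8 more)
river cycle of g (length 14): (-8, 14, 8), (8, 18, -4), (-4, 14, 16), (16, 18, -2), (-2, 18, 16), (16, 14, -4), (-4, 18, 8), (8, 14, -8), (-8, 18, 4), (4, 14, -16), … (4 more)
cycles differ ⇒ inequivalent

no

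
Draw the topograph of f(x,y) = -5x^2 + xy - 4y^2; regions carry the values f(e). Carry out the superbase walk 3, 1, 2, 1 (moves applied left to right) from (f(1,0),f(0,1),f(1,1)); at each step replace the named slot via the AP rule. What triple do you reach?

start (-5,-4,-8) = (f(1,0),f(0,1),f(1,1))
replace slot 3: 2·((-5)+(-4)) − (-8) = -10 → (-5,-4,-10)
replace slot 1: 2·((-4)+(-10)) − (-5) = -23 → (-23,-4,-10)
replace slot 2: 2·((-23)+(-10)) − (-4) = -62 → (-23,-62,-10)
replace slot 1: 2·((-62)+(-10)) − (-23) = -121 → (-121,-62,-10)

-121,-62,-10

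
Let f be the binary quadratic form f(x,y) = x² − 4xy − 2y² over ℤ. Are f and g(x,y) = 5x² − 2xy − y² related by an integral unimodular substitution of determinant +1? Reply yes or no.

D₁ = 24, D₂ = 24
river cycle of f (length 2): (-2, 4, 1), (1, 4, -2)
river cycle of g (length 2): (-1, 4, 2), (2, 4, -1)
cycles differ ⇒ inequivalent

no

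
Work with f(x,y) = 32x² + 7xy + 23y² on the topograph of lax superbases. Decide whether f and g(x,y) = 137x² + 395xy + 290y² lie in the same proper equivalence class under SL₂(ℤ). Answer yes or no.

D₁ = -2895, D₂ = -2895
f: flip: (32,7,23)→(23,-7,32)
f: reduced (well bottom): (23,-7,32) with a≤c, −a<b≤a
g: translate: b→121 (≡395 mod 274), so (137,395,290)→(137,121,32)
g: flip: (137,121,32)→(32,-121,137)
g: translate: b→7 (≡-121 mod 64), so (32,-121,137)→(32,7,23)
g: flip: (32,7,23)→(23,-7,32)
g: reduced (well bottom): (23,-7,32) with a≤c, −a<b≤a
reduced forms (23, -7, 32) vs (23, -7, 32) ⇒ equivalent

yes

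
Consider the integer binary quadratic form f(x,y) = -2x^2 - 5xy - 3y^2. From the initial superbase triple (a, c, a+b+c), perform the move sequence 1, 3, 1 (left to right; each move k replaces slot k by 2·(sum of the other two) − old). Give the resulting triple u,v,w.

start (-2,-3,-10) = (f(1,0),f(0,1),f(1,1))
replace slot 1: 2·((-3)+(-10)) − (-2) = -24 → (-24,-3,-10)
replace slot 3: 2·((-24)+(-3)) − (-10) = -44 → (-24,-3,-44)
replace slot 1: 2·((-3)+(-44)) − (-24) = -70 → (-70,-3,-44)

-70,-3,-44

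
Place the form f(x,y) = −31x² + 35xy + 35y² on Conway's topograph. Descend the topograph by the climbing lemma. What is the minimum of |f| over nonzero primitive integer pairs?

river: ρ → (35,35,-31)
river: ρ → (-31,27,39)
river: ρ → (39,51,-19)
river: ρ → (-19,63,21)
river: ρ → (21,63,-19)
river: ρ → (-19,51,39)
river: ρ → (39,27,-31)
river: ρ → (-31,35,35)
closes: descent 0, river 8
min |a| on river = 19

19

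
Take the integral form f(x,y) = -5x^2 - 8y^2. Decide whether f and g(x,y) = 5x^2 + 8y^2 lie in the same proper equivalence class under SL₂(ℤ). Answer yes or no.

D₁ = -160, D₂ = -160
f is negative-definite; reduce −f:
−f: reduced (well bottom): (5,0,8) with a≤c, −a<b≤a
flip sign back: reduced form of f is (-5,0,-8)
g: reduced (well bottom): (5,0,8) with a≤c, −a<b≤a
reduced forms (-5, 0, -8) vs (5, 0, 8) ⇒ inequivalent

no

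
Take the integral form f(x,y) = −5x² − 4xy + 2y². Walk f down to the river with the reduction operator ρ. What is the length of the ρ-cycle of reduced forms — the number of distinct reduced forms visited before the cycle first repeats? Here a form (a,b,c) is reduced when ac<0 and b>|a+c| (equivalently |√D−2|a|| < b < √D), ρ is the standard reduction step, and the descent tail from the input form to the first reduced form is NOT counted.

D = 56, ⌊√D⌋ = 7
descent: ρ → (2,4,-5)  [lands on river]
river: ρ → (-5,6,1)
river: ρ → (1,6,-5)
river: ρ → (-5,4,2)
ρ-cycle length = 4 (tail of 1 descent step not counted)

4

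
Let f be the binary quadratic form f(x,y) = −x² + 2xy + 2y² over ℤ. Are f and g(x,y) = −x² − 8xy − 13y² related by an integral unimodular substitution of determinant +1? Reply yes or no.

D₁ = 12, D₂ = 12
river cycle of f (length 2): (2, 2, -1), (-1, 2, 2)
river cycle of g (length 2): (-1, 2, 2), (2, 2, -1)
cycles coincide ⇒ equivalent

yes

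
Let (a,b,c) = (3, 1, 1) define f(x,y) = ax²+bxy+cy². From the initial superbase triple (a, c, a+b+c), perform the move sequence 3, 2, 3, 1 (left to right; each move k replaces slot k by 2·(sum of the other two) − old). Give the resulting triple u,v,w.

start (3,1,5) = (f(1,0),f(0,1),f(1,1))
replace slot 3: 2·(3+1) − 5 = 3 → (3,1,3)
replace slot 2: 2·(3+3) − 1 = 11 → (3,11,3)
replace slot 3: 2·(3+11) − 3 = 25 → (3,11,25)
replace slot 1: 2·(11+25) − 3 = 69 → (69,11,25)

69,11,25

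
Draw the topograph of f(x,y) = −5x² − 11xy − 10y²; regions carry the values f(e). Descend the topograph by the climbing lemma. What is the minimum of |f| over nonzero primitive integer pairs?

translate: b→1 (≡11 mod 10), so (5,11,10)→(5,1,4)
flip: (5,1,4)→(4,-1,5)
reduced (well bottom): (4,-1,5) with a≤c, −a<b≤a
well minimum |f| = |-4| = 4 (negative-definite)

4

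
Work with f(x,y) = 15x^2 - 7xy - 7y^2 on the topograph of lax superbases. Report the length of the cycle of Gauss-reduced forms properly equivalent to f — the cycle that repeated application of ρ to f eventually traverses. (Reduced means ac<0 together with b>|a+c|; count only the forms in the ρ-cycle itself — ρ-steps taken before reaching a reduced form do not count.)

D = 469, ⌊√D⌋ = 21
descent: ρ → (-7,21,1)  [lands on river]
river: ρ → (1,21,-7)
ρ-cycle length = 2 (tail of 1 descent step not counted)

2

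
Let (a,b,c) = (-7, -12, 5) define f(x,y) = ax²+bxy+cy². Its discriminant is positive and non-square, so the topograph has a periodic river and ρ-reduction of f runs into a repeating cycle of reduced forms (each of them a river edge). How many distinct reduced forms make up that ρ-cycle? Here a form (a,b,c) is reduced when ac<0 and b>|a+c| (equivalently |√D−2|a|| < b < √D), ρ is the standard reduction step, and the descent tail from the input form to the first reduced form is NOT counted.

D = 284, ⌊√D⌋ = 16
descent: ρ → (5,12,-7)  [lands on river]
river: ρ → (-7,16,1)
river: ρ → (1,16,-7)
river: ρ → (-7,12,5)
river: ρ → (5,8,-11)
river: ρ → (-11,14,2)
river: ρ → (2,14,-11)
river: ρ → (-11,8,5)
ρ-cycle length = 8 (tail of 1 descent step not counted)

8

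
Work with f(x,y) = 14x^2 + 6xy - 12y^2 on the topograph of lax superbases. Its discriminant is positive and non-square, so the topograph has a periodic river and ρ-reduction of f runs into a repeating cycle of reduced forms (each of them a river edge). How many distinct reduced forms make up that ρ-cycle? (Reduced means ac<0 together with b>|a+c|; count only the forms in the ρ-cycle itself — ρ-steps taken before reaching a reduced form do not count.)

D = 708, ⌊√D⌋ = 26
river: ρ → (-12,18,8)
river: ρ → (8,14,-16)
river: ρ → (-16,18,6)
river: ρ → (6,18,-16)
river: ρ → (-16,14,8)
river: ρ → (8,18,-12)
river: ρ → (-12,6,14)
river: ρ → (14,22,-4)
river: ρ → (-4,26,2)
river: ρ → (2,26,-4)
river: ρ → (-4,22,14)
river: ρ → (14,6,-12)
ρ-cycle length = 12 (tail of 0 descent steps not counted)

12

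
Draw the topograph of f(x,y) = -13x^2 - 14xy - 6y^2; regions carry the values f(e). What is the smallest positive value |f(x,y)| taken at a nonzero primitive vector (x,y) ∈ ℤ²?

translate: b→-12 (≡14 mod 26), so (13,14,6)→(13,-12,5)
flip: (13,-12,5)→(5,12,13)
translate: b→2 (≡12 mod 10), so (5,12,13)→(5,2,6)
reduced (well bottom): (5,2,6) with a≤c, −a<b≤a
well minimum |f| = |-5| = 5 (negative-definite)

5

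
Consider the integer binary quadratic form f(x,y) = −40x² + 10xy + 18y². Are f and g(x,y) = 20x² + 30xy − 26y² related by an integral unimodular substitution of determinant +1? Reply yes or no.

D₁ = 2980, D₂ = 2980
river cycle of f (length 14): (18, 26, -32), (-32, 38, 12), (12, 34, -38), (-38, 42, 8), (8, 54, -2), (-2, 54, 8), (8, 42, -38), (-38, 34, 12), (12, 38, -32), (-32, 26, 18), … (4 more)
river cycle of g (length 18): (-26, 22, 24), (24, 26, -24), (-24, 22, 26), (26, 30, -20), (-20, 50, 6), (6, 46, -36), (-36, 26, 16), (16, 38, -24), (-24, 10, 30), (30, 50, -4), … (8 more)
cycles differ ⇒ inequivalent

no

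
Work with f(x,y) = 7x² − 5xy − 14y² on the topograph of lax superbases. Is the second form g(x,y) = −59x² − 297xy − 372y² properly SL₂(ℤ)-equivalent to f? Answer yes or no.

D₁ = 417, D₂ = 417
river cycle of f (length 18): (7, 9, -12), (-12, 15, 4), (4, 17, -8), (-8, 15, 6), (6, 9, -14), (-14, 19, 1), (1, 19, -14), (-14, 9, 6), (6, 15, -8), (-8, 17, 4), … (8 more)
river cycle of g (length 18): (-12, 15, 4), (4, 17, -8), (-8, 15, 6), (6, 9, -14), (-14, 19, 1), (1, 19, -14), (-14, 9, 6), (6, 15, -8), (-8, 17, 4), (4, 15, -12), … (8 more)
cycles coincide ⇒ equivalent

yes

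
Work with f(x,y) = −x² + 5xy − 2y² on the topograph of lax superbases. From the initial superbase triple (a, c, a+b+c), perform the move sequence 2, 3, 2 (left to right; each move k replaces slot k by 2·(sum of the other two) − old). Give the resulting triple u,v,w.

start (-1,-2,2) = (f(1,0),f(0,1),f(1,1))
replace slot 2: 2·((-1)+2) − (-2) = 4 → (-1,4,2)
replace slot 3: 2·((-1)+4) − 2 = 4 → (-1,4,4)
replace slot 2: 2·((-1)+4) − 4 = 2 → (-1,2,4)

-1,2,4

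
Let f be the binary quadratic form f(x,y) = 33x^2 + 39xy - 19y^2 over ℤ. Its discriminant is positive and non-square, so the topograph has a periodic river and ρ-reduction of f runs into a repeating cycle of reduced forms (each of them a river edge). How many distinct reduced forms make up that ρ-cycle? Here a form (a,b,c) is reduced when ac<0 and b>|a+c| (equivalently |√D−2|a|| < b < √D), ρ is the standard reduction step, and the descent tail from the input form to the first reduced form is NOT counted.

D = 4029, ⌊√D⌋ = 63
river: ρ → (-19,37,35)
river: ρ → (35,33,-21)
river: ρ → (-21,51,17)
river: ρ → (17,51,-21)
river: ρ → (-21,33,35)
river: ρ → (35,37,-19)
river: ρ → (-19,39,33)
river: ρ → (33,27,-25)
river: ρ → (-25,23,35)
river: ρ → (35,47,-13)
river: ρ → (-13,57,15)
river: ρ → (15,63,-1)
river: ρ → (-1,63,15)
river: ρ → (15,57,-13)
river: ρ → (-13,47,35)
river: ρ → (35,23,-25)
river: ρ → (-25,27,33)
river: ρ → (33,39,-19)
ρ-cycle length = 18 (tail of 0 descent steps not counted)

18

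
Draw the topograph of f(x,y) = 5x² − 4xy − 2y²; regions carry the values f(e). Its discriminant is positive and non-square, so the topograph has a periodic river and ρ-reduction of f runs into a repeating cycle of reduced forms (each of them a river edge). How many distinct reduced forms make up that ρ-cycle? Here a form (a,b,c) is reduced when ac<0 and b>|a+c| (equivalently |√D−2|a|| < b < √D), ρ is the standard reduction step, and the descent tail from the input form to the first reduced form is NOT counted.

D = 56, ⌊√D⌋ = 7
descent: ρ → (-2,4,5)  [lands on river]
river: ρ → (5,6,-1)
river: ρ → (-1,6,5)
river: ρ → (5,4,-2)
ρ-cycle length = 4 (tail of 1 descent step not counted)

4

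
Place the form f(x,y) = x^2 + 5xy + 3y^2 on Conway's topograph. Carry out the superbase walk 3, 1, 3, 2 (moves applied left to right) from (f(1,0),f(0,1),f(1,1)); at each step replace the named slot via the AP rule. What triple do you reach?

start (1,3,9) = (f(1,0),f(0,1),f(1,1))
replace slot 3: 2·(1+3) − 9 = -1 → (1,3,-1)
replace slot 1: 2·(3+(-1)) − 1 = 3 → (3,3,-1)
replace slot 3: 2·(3+3) − (-1) = 13 → (3,3,13)
replace slot 2: 2·(3+13) − 3 = 29 → (3,29,13)

3,29,13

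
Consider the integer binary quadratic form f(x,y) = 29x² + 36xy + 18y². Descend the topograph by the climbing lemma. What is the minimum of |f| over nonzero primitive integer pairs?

translate: b→-22 (≡36 mod 58), so (29,36,18)→(29,-22,11)
flip: (29,-22,11)→(11,22,29)
translate: b→0 (≡22 mod 22), so (11,22,29)→(11,0,18)
reduced (well bottom): (11,0,18) with a≤c, −a<b≤a
well minimum = a = 11

11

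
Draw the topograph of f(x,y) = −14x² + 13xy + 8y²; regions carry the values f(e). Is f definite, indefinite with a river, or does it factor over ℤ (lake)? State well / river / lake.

D = b²−4ac = 13² − 4·(-14)·8 = 617
D > 0 non-square ⇒ indefinite ⇒ periodic river

river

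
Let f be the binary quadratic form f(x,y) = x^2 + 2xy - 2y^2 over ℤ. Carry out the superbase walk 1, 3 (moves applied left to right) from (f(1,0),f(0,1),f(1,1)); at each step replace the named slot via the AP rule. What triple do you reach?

start (1,-2,1) = (f(1,0),f(0,1),f(1,1))
replace slot 1: 2·((-2)+1) − 1 = -3 → (-3,-2,1)
replace slot 3: 2·((-3)+(-2)) − 1 = -11 → (-3,-2,-11)

-3,-2,-11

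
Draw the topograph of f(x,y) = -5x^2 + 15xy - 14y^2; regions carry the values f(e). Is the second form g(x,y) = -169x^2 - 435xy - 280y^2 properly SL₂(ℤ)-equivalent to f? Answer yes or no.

D₁ = -55, D₂ = -55
f is negative-definite; reduce −f:
−f: translate: b→5 (≡-15 mod 10), so (5,-15,14)→(5,5,4)
−f: flip: (5,5,4)→(4,-5,5)
−f: translate: b→3 (≡-5 mod 8), so (4,-5,5)→(4,3,4)
−f: reduced (well bottom): (4,3,4) with a≤c, −a<b≤a
flip sign back: reduced form of f is (-4,-3,-4)
g is negative-definite; reduce −g:
−g: translate: b→97 (≡435 mod 338), so (169,435,280)→(169,97,14)
−g: flip: (169,97,14)→(14,-97,169)
−g: translate: b→-13 (≡-97 mod 28), so (14,-97,169)→(14,-13,4)
−g: flip: (14,-13,4)→(4,13,14)
−g: translate: b→-3 (≡13 mod 8), so (4,13,14)→(4,-3,4)
−g: flip: (4,-3,4)→(4,3,4)
−g: reduced (well bottom): (4,3,4) with a≤c, −a<b≤a
flip sign back: reduced form of g is (-4,-3,-4)
reduced forms (-4, -3, -4) vs (-4, -3, -4) ⇒ equivalent

yes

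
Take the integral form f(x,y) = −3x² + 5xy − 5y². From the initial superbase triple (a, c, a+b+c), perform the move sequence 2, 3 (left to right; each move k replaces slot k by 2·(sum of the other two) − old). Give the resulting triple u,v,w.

start (-3,-5,-3) = (f(1,0),f(0,1),f(1,1))
replace slot 2: 2·((-3)+(-3)) − (-5) = -7 → (-3,-7,-3)
replace slot 3: 2·((-3)+(-7)) − (-3) = -17 → (-3,-7,-17)

-3,-7,-17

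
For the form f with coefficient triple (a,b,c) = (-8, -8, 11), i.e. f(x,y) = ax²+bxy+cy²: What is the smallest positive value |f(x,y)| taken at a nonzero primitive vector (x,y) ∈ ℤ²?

descent: ρ → (11,8,-8)  [lands on river]
river: ρ → (-8,8,11)
river: ρ → (11,14,-5)
river: ρ → (-5,16,8)
river: ρ → (8,16,-5)
river: ρ → (-5,14,11)
closes: descent 1, river 6
min |a| on river = 5

5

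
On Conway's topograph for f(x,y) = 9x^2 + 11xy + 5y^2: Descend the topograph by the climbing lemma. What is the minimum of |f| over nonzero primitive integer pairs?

translate: b→-7 (≡11 mod 18), so (9,11,5)→(9,-7,3)
flip: (9,-7,3)→(3,7,9)
translate: b→1 (≡7 mod 6), so (3,7,9)→(3,1,5)
reduced (well bottom): (3,1,5) with a≤c, −a<b≤a
well minimum = a = 3

3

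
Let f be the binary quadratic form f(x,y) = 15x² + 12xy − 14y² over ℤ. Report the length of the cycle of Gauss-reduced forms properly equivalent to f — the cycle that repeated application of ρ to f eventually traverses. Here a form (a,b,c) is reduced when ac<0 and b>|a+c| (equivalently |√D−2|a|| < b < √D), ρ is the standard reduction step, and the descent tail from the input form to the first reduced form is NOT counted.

D = 984, ⌊√D⌋ = 31
river: ρ → (-14,16,13)
river: ρ → (13,10,-17)
river: ρ → (-17,24,6)
river: ρ → (6,24,-17)
river: ρ → (-17,10,13)
river: ρ → (13,16,-14)
river: ρ → (-14,12,15)
river: ρ → (15,18,-11)
river: ρ → (-11,26,7)
river: ρ → (7,30,-3)
river: ρ → (-3,30,7)
river: ρ → (7,26,-11)
river: ρ → (-11,18,15)
river: ρ → (15,12,-14)
ρ-cycle length = 14 (tail of 0 descent steps not counted)

14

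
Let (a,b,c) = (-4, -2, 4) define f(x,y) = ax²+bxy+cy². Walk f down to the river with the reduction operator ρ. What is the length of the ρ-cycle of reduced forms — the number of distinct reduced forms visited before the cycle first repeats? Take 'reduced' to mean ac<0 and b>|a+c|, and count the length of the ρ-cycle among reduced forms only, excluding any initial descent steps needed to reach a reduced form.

D = 68, ⌊√D⌋ = 8
descent: ρ → (4,2,-4)  [lands on river]
river: ρ → (-4,6,2)
river: ρ → (2,6,-4)
river: ρ → (-4,2,4)
river: ρ → (4,6,-2)
river: ρ → (-2,6,4)
ρ-cycle length = 6 (tail of 1 descent step not counted)

6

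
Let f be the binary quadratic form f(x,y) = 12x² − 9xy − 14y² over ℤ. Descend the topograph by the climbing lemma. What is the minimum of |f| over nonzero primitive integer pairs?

descent: ρ → (-14,9,12)  [lands on river]
river: ρ → (12,15,-11)
river: ρ → (-11,7,16)
river: ρ → (16,25,-2)
river: ρ → (-2,27,3)
river: ρ → (3,27,-2)
river: ρ → (-2,25,16)
river: ρ → (16,7,-11)
river: ρ → (-11,15,12)
river: ρ → (12,9,-14)
river: ρ → (-14,19,7)
river: ρ → (7,23,-8)
river: ρ → (-8,25,4)
river: ρ → (4,23,-14)
river: ρ → (-14,5,13)
river: ρ → (13,21,-6)
river: ρ → (-6,27,1)
river: ρ → (1,27,-6)
river: ρ → (-6,21,13)
river: ρ → (13,5,-14)
river: ρ → (-14,23,4)
river: ρ → (4,25,-8)
river: ρ → (-8,23,7)
river: ρ → (7,19,-14)
closes: descent 1, river 24
min |a| on river = 1

1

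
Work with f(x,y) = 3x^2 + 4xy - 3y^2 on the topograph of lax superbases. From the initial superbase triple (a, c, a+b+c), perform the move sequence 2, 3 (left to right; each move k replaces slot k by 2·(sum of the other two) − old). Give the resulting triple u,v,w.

start (3,-3,4) = (f(1,0),f(0,1),f(1,1))
replace slot 2: 2·(3+4) − (-3) = 17 → (3,17,4)
replace slot 3: 2·(3+17) − 4 = 36 → (3,17,36)

3,17,36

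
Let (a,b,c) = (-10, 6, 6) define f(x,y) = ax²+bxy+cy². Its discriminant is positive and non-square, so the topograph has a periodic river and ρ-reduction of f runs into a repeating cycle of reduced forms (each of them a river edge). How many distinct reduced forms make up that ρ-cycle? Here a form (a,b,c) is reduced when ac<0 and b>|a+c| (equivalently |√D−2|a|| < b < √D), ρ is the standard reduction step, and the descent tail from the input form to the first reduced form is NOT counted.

D = 276, ⌊√D⌋ = 16
river: ρ → (6,6,-10)
river: ρ → (-10,14,2)
river: ρ → (2,14,-10)
river: ρ → (-10,6,6)
ρ-cycle length = 4 (tail of 0 descent steps not counted)

4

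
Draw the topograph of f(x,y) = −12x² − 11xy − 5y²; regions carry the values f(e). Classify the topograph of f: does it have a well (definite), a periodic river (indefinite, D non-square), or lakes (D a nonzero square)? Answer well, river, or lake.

D = b²−4ac = (-11)² − 4·(-12)·(-5) = -119
D < 0 ⇒ definite ⇒ every region one sign ⇒ single well

well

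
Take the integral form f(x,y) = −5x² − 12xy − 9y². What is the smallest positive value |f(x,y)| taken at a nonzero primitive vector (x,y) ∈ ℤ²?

translate: b→2 (≡12 mod 10), so (5,12,9)→(5,2,2)
flip: (5,2,2)→(2,-2,5)
translate: b→2 (≡-2 mod 4), so (2,-2,5)→(2,2,5)
reduced (well bottom): (2,2,5) with a≤c, −a<b≤a
well minimum |f| = |-2| = 2 (negative-definite)

2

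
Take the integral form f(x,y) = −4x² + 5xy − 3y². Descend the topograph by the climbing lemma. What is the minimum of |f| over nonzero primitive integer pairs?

translate: b→3 (≡-5 mod 8), so (4,-5,3)→(4,3,2)
flip: (4,3,2)→(2,-3,4)
translate: b→1 (≡-3 mod 4), so (2,-3,4)→(2,1,3)
reduced (well bottom): (2,1,3) with a≤c, −a<b≤a
well minimum |f| = |-2| = 2 (negative-definite)

2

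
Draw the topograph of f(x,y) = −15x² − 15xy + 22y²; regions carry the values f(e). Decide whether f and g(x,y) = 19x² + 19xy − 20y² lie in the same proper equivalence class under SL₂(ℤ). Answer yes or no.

D₁ = 1545, D₂ = 1881
discriminants differ ⇒ not SL₂(ℤ)-equivalent

no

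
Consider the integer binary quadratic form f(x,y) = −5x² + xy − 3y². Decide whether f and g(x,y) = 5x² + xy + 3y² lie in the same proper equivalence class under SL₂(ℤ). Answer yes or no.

D₁ = -59, D₂ = -59
f is negative-definite; reduce −f:
−f: flip: (5,-1,3)→(3,1,5)
−f: reduced (well bottom): (3,1,5) with a≤c, −a<b≤a
flip sign back: reduced form of f is (-3,-1,-5)
g: flip: (5,1,3)→(3,-1,5)
g: reduced (well bottom): (3,-1,5) with a≤c, −a<b≤a
reduced forms (-3, -1, -5) vs (3, -1, 5) ⇒ inequivalent

no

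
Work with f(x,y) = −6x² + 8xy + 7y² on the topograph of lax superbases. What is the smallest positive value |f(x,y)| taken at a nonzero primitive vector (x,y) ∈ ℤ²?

river: ρ → (7,6,-7)
river: ρ → (-7,8,6)
river: ρ → (6,4,-9)
river: ρ → (-9,14,1)
river: ρ → (1,14,-9)
river: ρ → (-9,4,6)
river: ρ → (6,8,-7)
river: ρ → (-7,6,7)
river: ρ → (7,8,-6)
river: ρ → (-6,4,9)
river: ρ → (9,14,-1)
river: ρ → (-1,14,9)
river: ρ → (9,4,-6)
river: ρ → (-6,8,7)
closes: descent 0, river 14
min |a| on river = 1

1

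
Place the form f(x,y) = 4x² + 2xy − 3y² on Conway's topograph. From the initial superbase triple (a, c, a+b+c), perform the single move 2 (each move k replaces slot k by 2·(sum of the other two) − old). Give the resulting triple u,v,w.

start (4,-3,3) = (f(1,0),f(0,1),f(1,1))
replace slot 2: 2·(4+3) − (-3) = 17 → (4,17,3)

4,17,3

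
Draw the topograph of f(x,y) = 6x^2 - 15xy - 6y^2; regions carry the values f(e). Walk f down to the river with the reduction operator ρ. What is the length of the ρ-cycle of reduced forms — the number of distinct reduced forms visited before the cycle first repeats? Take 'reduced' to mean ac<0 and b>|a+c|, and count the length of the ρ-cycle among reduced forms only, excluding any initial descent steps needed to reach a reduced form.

D = 369, ⌊√D⌋ = 19
descent: ρ → (-6,15,6)  [lands on river]
river: ρ → (6,9,-12)
river: ρ → (-12,15,3)
river: ρ → (3,15,-12)
river: ρ → (-12,9,6)
river: ρ → (6,15,-6)
river: ρ → (-6,9,12)
river: ρ → (12,15,-3)
river: ρ → (-3,15,12)
river: ρ → (12,9,-6)
ρ-cycle length = 10 (tail of 1 descent step not counted)

10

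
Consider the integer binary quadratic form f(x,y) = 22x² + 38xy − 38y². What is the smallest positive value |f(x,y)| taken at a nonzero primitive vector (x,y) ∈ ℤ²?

river: ρ → (-38,38,22)
river: ρ → (22,50,-26)
river: ρ → (-26,54,18)
river: ρ → (18,54,-26)
river: ρ → (-26,50,22)
river: ρ → (22,38,-38)
closes: descent 0, river 6
min |a| on river = 18

18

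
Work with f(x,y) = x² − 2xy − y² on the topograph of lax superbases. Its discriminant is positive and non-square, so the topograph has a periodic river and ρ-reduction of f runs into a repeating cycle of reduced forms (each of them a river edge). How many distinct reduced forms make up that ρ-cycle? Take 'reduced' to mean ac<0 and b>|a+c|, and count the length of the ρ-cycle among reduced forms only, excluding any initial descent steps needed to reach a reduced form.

D = 8, ⌊√D⌋ = 2
descent: ρ → (-1,2,1)  [lands on river]
river: ρ → (1,2,-1)
ρ-cycle length = 2 (tail of 1 descent step not counted)

2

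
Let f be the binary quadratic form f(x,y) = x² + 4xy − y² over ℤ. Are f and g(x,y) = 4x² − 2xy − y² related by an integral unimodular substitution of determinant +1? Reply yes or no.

D₁ = 20, D₂ = 20
river cycle of f (length 2): (-1, 4, 1), (1, 4, -1)
river cycle of g (length 2): (-1, 4, 1), (1, 4, -1)
cycles coincide ⇒ equivalent

yes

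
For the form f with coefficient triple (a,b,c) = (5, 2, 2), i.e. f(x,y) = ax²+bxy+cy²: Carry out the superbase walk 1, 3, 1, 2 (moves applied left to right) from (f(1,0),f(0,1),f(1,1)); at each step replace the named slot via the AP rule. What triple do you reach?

start (5,2,9) = (f(1,0),f(0,1),f(1,1))
replace slot 1: 2·(2+9) − 5 = 17 → (17,2,9)
replace slot 3: 2·(17+2) − 9 = 29 → (17,2,29)
replace slot 1: 2·(2+29) − 17 = 45 → (45,2,29)
replace slot 2: 2·(45+29) − 2 = 146 → (45,146,29)

45,146,29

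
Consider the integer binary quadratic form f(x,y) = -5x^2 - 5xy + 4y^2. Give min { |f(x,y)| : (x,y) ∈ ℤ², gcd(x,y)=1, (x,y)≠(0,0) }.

descent: ρ → (4,5,-5)  [lands on river]
river: ρ → (-5,5,4)
river: ρ → (4,3,-6)
river: ρ → (-6,9,1)
river: ρ → (1,9,-6)
river: ρ → (-6,3,4)
closes: descent 1, river 6
min |a| on river = 1

1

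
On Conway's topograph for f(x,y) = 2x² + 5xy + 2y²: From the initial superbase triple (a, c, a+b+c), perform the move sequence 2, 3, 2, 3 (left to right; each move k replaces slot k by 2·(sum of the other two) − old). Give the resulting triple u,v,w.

start (2,2,9) = (f(1,0),f(0,1),f(1,1))
replace slot 2: 2·(2+9) − 2 = 20 → (2,20,9)
replace slot 3: 2·(2+20) − 9 = 35 → (2,20,35)
replace slot 2: 2·(2+35) − 20 = 54 → (2,54,35)
replace slot 3: 2·(2+54) − 35 = 77 → (2,54,77)

2,54,77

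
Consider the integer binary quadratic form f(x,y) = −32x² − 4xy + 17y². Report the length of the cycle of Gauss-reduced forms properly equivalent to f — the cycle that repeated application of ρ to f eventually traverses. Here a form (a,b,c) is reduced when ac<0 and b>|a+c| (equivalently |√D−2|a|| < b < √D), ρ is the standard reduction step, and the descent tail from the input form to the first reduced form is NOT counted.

D = 2192, ⌊√D⌋ = 46
descent: ρ → (17,38,-11)  [lands on river]
river: ρ → (-11,28,32)
river: ρ → (32,36,-7)
river: ρ → (-7,34,37)
river: ρ → (37,40,-4)
river: ρ → (-4,40,37)
river: ρ → (37,34,-7)
river: ρ → (-7,36,32)
river: ρ → (32,28,-11)
river: ρ → (-11,38,17)
river: ρ → (17,30,-19)
river: ρ → (-19,46,1)
river: ρ → (1,46,-19)
river: ρ → (-19,30,17)
ρ-cycle length = 14 (tail of 1 descent step not counted)

14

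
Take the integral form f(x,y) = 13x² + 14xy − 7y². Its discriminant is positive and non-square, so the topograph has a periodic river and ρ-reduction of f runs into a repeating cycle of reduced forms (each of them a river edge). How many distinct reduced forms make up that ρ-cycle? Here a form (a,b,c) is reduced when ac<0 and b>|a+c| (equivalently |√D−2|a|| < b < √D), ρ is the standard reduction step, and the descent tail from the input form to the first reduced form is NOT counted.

D = 560, ⌊√D⌋ = 23
river: ρ → (-7,14,13)
river: ρ → (13,12,-8)
river: ρ → (-8,20,5)
river: ρ → (5,20,-8)
river: ρ → (-8,12,13)
river: ρ → (13,14,-7)
ρ-cycle length = 6 (tail of 0 descent steps not counted)

6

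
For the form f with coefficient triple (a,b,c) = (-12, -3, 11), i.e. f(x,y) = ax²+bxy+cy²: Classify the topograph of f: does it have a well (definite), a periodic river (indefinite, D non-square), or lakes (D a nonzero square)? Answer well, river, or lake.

D = b²−4ac = (-3)² − 4·(-12)·11 = 537
D > 0 non-square ⇒ indefinite ⇒ periodic river

river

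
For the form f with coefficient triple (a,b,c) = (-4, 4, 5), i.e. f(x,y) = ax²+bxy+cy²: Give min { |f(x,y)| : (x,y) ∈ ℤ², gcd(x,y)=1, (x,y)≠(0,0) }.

river: ρ → (5,6,-3)
river: ρ → (-3,6,5)
river: ρ → (5,4,-4)
river: ρ → (-4,4,5)
closes: descent 0, river 4
min |a| on river = 3

3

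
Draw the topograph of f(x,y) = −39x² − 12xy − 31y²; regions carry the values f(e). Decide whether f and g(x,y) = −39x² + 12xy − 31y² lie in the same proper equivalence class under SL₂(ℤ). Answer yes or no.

D₁ = -4692, D₂ = -4692
f is negative-definite; reduce −f:
−f: flip: (39,12,31)→(31,-12,39)
−f: reduced (well bottom): (31,-12,39) with a≤c, −a<b≤a
flip sign back: reduced form of f is (-31,12,-39)
g is negative-definite; reduce −g:
−g: flip: (39,-12,31)→(31,12,39)
−g: reduced (well bottom): (31,12,39) with a≤c, −a<b≤a
flip sign back: reduced form of g is (-31,-12,-39)
reduced forms (-31, 12, -39) vs (-31, -12, -39) ⇒ inequivalent

no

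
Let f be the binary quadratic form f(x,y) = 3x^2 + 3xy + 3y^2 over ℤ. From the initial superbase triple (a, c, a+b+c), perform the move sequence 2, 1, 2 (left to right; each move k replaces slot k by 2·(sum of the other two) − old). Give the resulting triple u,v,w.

start (3,3,9) = (f(1,0),f(0,1),f(1,1))
replace slot 2: 2·(3+9) − 3 = 21 → (3,21,9)
replace slot 1: 2·(21+9) − 3 = 57 → (57,21,9)
replace slot 2: 2·(57+9) − 21 = 111 → (57,111,9)

57,111,9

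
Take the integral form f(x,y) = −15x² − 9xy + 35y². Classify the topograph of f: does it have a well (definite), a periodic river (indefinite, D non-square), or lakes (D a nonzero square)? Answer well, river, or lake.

D = b²−4ac = (-9)² − 4·(-15)·35 = 2181
D > 0 non-square ⇒ indefinite ⇒ periodic river

river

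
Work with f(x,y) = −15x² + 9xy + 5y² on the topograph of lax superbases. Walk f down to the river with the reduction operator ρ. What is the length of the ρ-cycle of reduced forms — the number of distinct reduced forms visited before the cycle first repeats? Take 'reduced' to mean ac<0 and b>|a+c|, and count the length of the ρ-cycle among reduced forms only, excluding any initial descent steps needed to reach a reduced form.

D = 381, ⌊√D⌋ = 19
descent: ρ → (5,11,-13)  [lands on river]
river: ρ → (-13,15,3)
river: ρ → (3,15,-13)
river: ρ → (-13,11,5)
river: ρ → (5,19,-1)
river: ρ → (-1,19,5)
ρ-cycle length = 6 (tail of 1 descent step not counted)

6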